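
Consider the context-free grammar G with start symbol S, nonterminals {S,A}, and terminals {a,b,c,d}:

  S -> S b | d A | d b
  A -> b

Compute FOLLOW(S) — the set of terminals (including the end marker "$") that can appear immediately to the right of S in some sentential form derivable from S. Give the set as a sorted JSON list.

Compute FIRST by fixpoint:
[1]
  A via A→b: +{b}
  S via S→d A: +{d}
  FIRST(S)={d}  FIRST(A)={b}
[2] (stable)
  FIRST(S)={d}  FIRST(A)={b}

FOLLOW sets:
FOLLOW(S) := {$}
round 1:
  S→S b: FOLLOW(S) ⊇ FIRST(b) = {b}; new: +{b}
  S→d A: FOLLOW(A) ⊇ FOLLOW(S) ⊇ {$,b}; new: +{$,b}
  S: {$,b}  A: {$,b}
round 2: (stable)
  S: {$,b}  A: {$,b}

FOLLOW(S) = ["$", "b"]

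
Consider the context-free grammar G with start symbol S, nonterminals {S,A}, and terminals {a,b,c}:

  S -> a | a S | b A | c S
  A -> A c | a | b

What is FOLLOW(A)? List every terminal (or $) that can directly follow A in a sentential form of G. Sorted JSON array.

FIRST sets, iterate to fixpoint:
round 1:
  A via A→a: +{a}
  A via A→b: +{b}
  S via S→a: +{a}
  S via S→b A: +{b}
  S via S→c S: +{c}
  FIRST[S]={a,b,c}  FIRST[A]={a,b}
round 2: — fixpoint
  FIRST[S]={a,b,c}  FIRST[A]={a,b}

FOLLOW sets:
seed FOLLOW(S) with $
iter 1:
  A→A c: FOLLOW(A) ⊇ FIRST(c) = {c}; new: +{c}
  S→b A: FOLLOW(A) ⊇ FOLLOW(S) ⊇ {$}; new: +{$}
  FOLLOW[S]={$}  FOLLOW[A]={$,c}
iter 2: (no change)
  FOLLOW[S]={$}  FOLLOW[A]={$,c}

FOLLOW(A) = ["$", "c"]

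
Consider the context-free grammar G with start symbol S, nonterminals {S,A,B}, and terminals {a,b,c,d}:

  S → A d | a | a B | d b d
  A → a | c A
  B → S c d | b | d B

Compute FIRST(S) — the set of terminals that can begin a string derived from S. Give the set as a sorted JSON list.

Compute FIRST by fixpoint:
round 1:
  A via A→a: +{a}
  A via A→c A: +{c}
  B via B→b: +{b}
  B via B→d B: +{d}
  S via S→A d: +{a,c}
  S via S→d b d: +{d}
  FIRST[S]={a,c,d}  FIRST[A]={a,c}  FIRST[B]={b,d}
round 2:
  B via B→S c d: +{a,c}
  FIRST[S]={a,c,d}  FIRST[A]={a,c}  FIRST[B]={a,b,c,d}
round 3: (stable)
  FIRST[S]={a,c,d}  FIRST[A]={a,c}  FIRST[B]={a,b,c,d}

FIRST(S) = ["a", "c", "d"]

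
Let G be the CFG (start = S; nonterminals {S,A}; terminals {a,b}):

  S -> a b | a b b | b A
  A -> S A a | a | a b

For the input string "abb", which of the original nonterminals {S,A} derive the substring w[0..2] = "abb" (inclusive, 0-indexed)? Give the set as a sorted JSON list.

Convert to CNF:
  S -> T0 T1 | T0 X3 | T1 A
  A -> S X2 | T0 T1 | a
  T0 -> a
  T1 -> b
  X2 -> A T0
  X3 -> T1 T1

Fill CYK table bottom-up (cells [i..j] with 0 ≤ i ≤ j ≤ 2 only):
  T[0,0] 'a' = {A,T0}  orig:{A}
  T[1,1] 'b' = {T1}  orig:{}
  T[2,2] 'b' = {T1}  orig:{}
  T[0,1] 'ab' = {A,S}
  T[1,2] 'bb' = {X3}  orig:{}
  T[0,2] 'abb' = {S}

Original NTs in T[0,2] deriving "abb": ["S"]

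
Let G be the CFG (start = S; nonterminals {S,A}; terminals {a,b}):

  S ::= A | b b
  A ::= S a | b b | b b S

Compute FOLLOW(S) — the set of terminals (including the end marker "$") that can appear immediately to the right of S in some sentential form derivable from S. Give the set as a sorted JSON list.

FIRST sets, iterate to fixpoint:
[1]
  A via A→b b: +{b}
  S via S→A: +{b}
  S: {b}  A: {b}
[2] — fixpoint
  S: {b}  A: {b}

FOLLOW iteration:
seed FOLLOW(S) with $
round 1:
  A→S a: FOLLOW(S) ⊇ FIRST(a) = {a}; new: +{a}
  S→A: FOLLOW(A) ⊇ FOLLOW(S) ⊇ {$,a}; new: +{$,a}
  S: {$,a}  A: {$,a}
round 2: (no change)
  S: {$,a}  A: {$,a}

FOLLOW(S) = ["$", "a"]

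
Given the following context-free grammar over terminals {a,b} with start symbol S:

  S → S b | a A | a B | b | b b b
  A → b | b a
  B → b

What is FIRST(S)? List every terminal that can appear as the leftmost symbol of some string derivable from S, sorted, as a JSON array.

Compute FIRST by fixpoint:
round 1:
  A via A→b: +{b}
  B via B→b: +{b}
  S via S→a A: +{a}
  S via S→b: +{b}
  S: {a,b}  A: {b}  B: {b}
round 2: done
  S: {a,b}  A: {b}  B: {b}

FIRST(S) = ["a", "b"]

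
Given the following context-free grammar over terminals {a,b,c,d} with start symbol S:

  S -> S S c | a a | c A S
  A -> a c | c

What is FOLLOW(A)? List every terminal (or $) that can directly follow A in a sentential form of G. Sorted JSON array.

Compute FIRST by fixpoint:
iter 1:
  A via A→a c: +{a}
  A via A→c: +{c}
  S via S→a a: +{a}
  S via S→c A S: +{c}
  FIRST(S)={a,c}  FIRST(A)={a,c}
iter 2: done
  FIRST(S)={a,c}  FIRST(A)={a,c}

FOLLOW sets:
seed FOLLOW(S) with $
iter 1:
  S→S S c: FOLLOW(S) ⊇ FIRST(S) = {a,c}; new: +{a,c}
  S→c A S: FOLLOW(A) ⊇ FIRST(S) = {a,c}; new: +{a,c}
  FOLLOW[S]={$,a,c}  FOLLOW[A]={a,c}
iter 2: — fixpoint
  FOLLOW[S]={$,a,c}  FOLLOW[A]={a,c}

FOLLOW(A) = ["a", "c"]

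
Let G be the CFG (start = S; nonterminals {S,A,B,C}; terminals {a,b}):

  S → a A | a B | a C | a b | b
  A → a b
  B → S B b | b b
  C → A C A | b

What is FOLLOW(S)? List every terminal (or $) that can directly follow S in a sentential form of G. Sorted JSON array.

FIRST iteration:
[1]
  A via A→a b: +{a}
  B via B→b b: +{b}
  C via C→A C A: +{a}
  C via C→b: +{b}
  S via S→a A: +{a}
  S via S→b: +{b}
  FIRST[S]={a,b}  FIRST[A]={a}  FIRST[B]={b}  FIRST[C]={a,b}
[2]
  B via B→S B b: +{a}
  FIRST[S]={a,b}  FIRST[A]={a}  FIRST[B]={a,b}  FIRST[C]={a,b}
[3] — fixpoint
  FIRST[S]={a,b}  FIRST[A]={a}  FIRST[B]={a,b}  FIRST[C]={a,b}

FOLLOW sets:
seed FOLLOW(S) with $
pass 1:
  B→S B b: FOLLOW(S) ⊇ FIRST(B) = {a,b}; new: +{a,b}
  B→S B b: FOLLOW(B) ⊇ FIRST(b) = {b}; new: +{b}
  C→A C A: FOLLOW(A) ⊇ FIRST(C) = {a,b}; new: +{a,b}
  C→A C A: FOLLOW(C) ⊇ FIRST(A) = {a}; new: +{a}
  S→a A: FOLLOW(A) ⊇ FOLLOW(S) ⊇ {$,a,b}; new: +{$}
  S→a B: FOLLOW(B) ⊇ FOLLOW(S) ⊇ {$,a,b}; new: +{$,a}
  S→a C: FOLLOW(C) ⊇ FOLLOW(S) ⊇ {$,a,b}; new: +{$,b}
  S: {$,a,b}  A: {$,a,b}  B: {$,a,b}  C: {$,a,b}
pass 2: done
  S: {$,a,b}  A: {$,a,b}  B: {$,a,b}  C: {$,a,b}

FOLLOW(S) = ["$", "a", "b"]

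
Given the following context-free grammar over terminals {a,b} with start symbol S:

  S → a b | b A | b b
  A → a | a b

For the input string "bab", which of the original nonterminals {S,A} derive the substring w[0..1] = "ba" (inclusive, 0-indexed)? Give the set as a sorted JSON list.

Convert to CNF:
  S -> T0 T1 | T1 A | T1 T1
  A -> T0 T1 | a
  T0 -> a
  T1 -> b

CYK table (by increasing span), restricted to cells inside w[0..1]:
  cell(0,0) b: {T1}  orig:{}
  cell(1,1) a: {A,T0}  orig:{A}
  cell(0,1) ba: {S}

Original NTs in T[0,1] deriving "ba": ["S"]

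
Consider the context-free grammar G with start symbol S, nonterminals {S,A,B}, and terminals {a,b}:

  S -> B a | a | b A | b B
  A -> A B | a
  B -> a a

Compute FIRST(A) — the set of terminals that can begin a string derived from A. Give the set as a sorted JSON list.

Compute FIRST by fixpoint:
[1]
  A via A→a: +{a}
  B via B→a a: +{a}
  S via S→B a: +{a}
  S via S→b A: +{b}
  S: {a,b}  A: {a}  B: {a}
[2] (no change)
  S: {a,b}  A: {a}  B: {a}

FIRST(A) = ["a"]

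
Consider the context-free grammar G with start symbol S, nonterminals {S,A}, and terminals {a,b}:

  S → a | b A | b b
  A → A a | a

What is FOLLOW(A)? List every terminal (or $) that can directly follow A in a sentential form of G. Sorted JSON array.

Compute FIRST by fixpoint:
iter 1:
  A via A→a: +{a}
  S via S→a: +{a}
  S via S→b A: +{b}
  S: {a,b}  A: {a}
iter 2: (stable)
  S: {a,b}  A: {a}

FOLLOW sets:
FOLLOW(S) := {$}
iter 1:
  A→A a: FOLLOW(A) ⊇ FIRST(a) = {a}; new: +{a}
  S→b A: FOLLOW(A) ⊇ FOLLOW(S) ⊇ {$}; new: +{$}
  FOLLOW(S)={$}  FOLLOW(A)={$,a}
iter 2: (stable)
  FOLLOW(S)={$}  FOLLOW(A)={$,a}

FOLLOW(A) = ["$", "a"]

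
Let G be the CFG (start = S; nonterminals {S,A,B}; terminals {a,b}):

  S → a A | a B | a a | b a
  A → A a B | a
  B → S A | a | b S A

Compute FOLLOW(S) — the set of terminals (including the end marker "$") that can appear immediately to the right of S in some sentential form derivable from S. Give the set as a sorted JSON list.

FIRST iteration:
[1]
  A via A→a: +{a}
  B via B→a: +{a}
  B via B→b S A: +{b}
  S via S→a A: +{a}
  S via S→b a: +{b}
  S: {a,b}  A: {a}  B: {a,b}
[2] done
  S: {a,b}  A: {a}  B: {a,b}

Compute FOLLOW by fixpoint:
seed FOLLOW(S) with $
[1]
  A→A a B: FOLLOW(A) ⊇ FIRST(a) = {a}; new: +{a}
  A→A a B: FOLLOW(B) ⊇ FOLLOW(A) ⊇ {a}; new: +{a}
  B→S A: FOLLOW(S) ⊇ FIRST(A) = {a}; new: +{a}
  S→a A: FOLLOW(A) ⊇ FOLLOW(S) ⊇ {$,a}; new: +{$}
  S→a B: FOLLOW(B) ⊇ FOLLOW(S) ⊇ {$,a}; new: +{$}
  S: {$,a}  A: {$,a}  B: {$,a}
[2] (no change)
  S: {$,a}  A: {$,a}  B: {$,a}

FOLLOW(S) = ["$", "a"]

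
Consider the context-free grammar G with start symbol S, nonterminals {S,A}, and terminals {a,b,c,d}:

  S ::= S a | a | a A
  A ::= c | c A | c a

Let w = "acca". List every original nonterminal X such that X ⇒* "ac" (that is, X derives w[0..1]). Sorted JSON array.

CNF form of G:
  S -> S T1 | T1 A | a
  A -> T0 A | T0 T1 | c
  T0 -> c
  T1 -> a

CYK fill (cells [i..j] with 0 ≤ i ≤ j ≤ 1 only):
  T[0,0] 'a' = {S,T1}  orig:{S}
  T[1,1] 'c' = {A,T0}  orig:{A}
  T[0,1] 'ac' = {S}

Original NTs in T[0,1] deriving "ac": ["S"]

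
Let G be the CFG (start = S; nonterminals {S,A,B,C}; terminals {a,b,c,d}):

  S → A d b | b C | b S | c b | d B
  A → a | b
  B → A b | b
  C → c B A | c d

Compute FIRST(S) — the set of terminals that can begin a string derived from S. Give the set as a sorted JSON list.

FIRST sets, iterate to fixpoint:
iter 1:
  A via A→a: +{a}
  A via A→b: +{b}
  B via B→A b: +{a,b}
  C via C→c B A: +{c}
  S via S→A d b: +{a,b}
  S via S→c b: +{c}
  S via S→d B: +{d}
  FIRST(S)={a,b,c,d}  FIRST(A)={a,b}  FIRST(B)={a,b}  FIRST(C)={c}
iter 2: done
  FIRST(S)={a,b,c,d}  FIRST(A)={a,b}  FIRST(B)={a,b}  FIRST(C)={c}

FIRST(S) = ["a", "b", "c", "d"]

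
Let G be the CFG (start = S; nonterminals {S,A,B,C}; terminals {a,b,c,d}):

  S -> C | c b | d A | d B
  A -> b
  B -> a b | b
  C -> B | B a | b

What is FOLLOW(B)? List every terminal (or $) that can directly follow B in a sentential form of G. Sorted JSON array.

Compute FIRST by fixpoint:
[1]
  A via A→b: +{b}
  B via B→a b: +{a}
  B via B→b: +{b}
  C via C→B: +{a,b}
  S via S→C: +{a,b}
  S via S→c b: +{c}
  S via S→d A: +{d}
  S: {a,b,c,d}  A: {b}  B: {a,b}  C: {a,b}
[2] (stable)
  S: {a,b,c,d}  A: {b}  B: {a,b}  C: {a,b}

FOLLOW sets:
initialize: $ ∈ FOLLOW(S)
[1]
  C→B a: FOLLOW(B) ⊇ FIRST(a) = {a}; new: +{a}
  S→C: FOLLOW(C) ⊇ FOLLOW(S) ⊇ {$}; new: +{$}
  S→d A: FOLLOW(A) ⊇ FOLLOW(S) ⊇ {$}; new: +{$}
  S→d B: FOLLOW(B) ⊇ FOLLOW(S) ⊇ {$}; new: +{$}
  FOLLOW[S]={$}  FOLLOW[A]={$}  FOLLOW[B]={$,a}  FOLLOW[C]={$}
[2] (stable)
  FOLLOW[S]={$}  FOLLOW[A]={$}  FOLLOW[B]={$,a}  FOLLOW[C]={$}

FOLLOW(B) = ["$", "a"]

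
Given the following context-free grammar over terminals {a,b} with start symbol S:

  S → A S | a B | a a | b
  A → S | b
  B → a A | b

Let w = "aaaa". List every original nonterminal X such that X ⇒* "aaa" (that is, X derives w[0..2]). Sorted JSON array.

CNF form of G:
  S -> A S | T0 B | T0 T0 | b
  A -> A S | T0 B | T0 T0 | b
  B -> T0 A | b
  T0 -> a

Fill CYK table bottom-up — only the sub-triangle for w[0..2]:
  [0..0]={T0}  "a"  orig:{}
  [1..1]={T0}  "a"  orig:{}
  [2..2]={T0}  "a"  orig:{}
  [0..1]={A,S}  "aa"
  [1..2]={A,S}  "aa"
  [0..2]={B}  "aaa"

Original NTs in T[0,2] deriving "aaa": ["B"]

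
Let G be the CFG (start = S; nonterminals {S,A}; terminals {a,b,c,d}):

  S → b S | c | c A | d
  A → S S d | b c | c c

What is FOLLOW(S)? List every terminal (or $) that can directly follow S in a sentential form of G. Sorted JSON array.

FIRST iteration:
iter 1:
  A via A→b c: +{b}
  A via A→c c: +{c}
  S via S→b S: +{b}
  S via S→c: +{c}
  S via S→d: +{d}
  FIRST(S)={b,c,d}  FIRST(A)={b,c}
iter 2:
  A via A→S S d: +{d}
  FIRST(S)={b,c,d}  FIRST(A)={b,c,d}
iter 3: — fixpoint
  FIRST(S)={b,c,d}  FIRST(A)={b,c,d}

FOLLOW iteration:
FOLLOW(S) := {$}
round 1:
  A→S S d: FOLLOW(S) ⊇ FIRST(S) = {b,c,d}; new: +{b,c,d}
  S→c A: FOLLOW(A) ⊇ FOLLOW(S) ⊇ {$,b,c,d}; new: +{$,b,c,d}
  FOLLOW[S]={$,b,c,d}  FOLLOW[A]={$,b,c,d}
round 2: done
  FOLLOW[S]={$,b,c,d}  FOLLOW[A]={$,b,c,d}

FOLLOW(S) = ["$", "b", "c", "d"]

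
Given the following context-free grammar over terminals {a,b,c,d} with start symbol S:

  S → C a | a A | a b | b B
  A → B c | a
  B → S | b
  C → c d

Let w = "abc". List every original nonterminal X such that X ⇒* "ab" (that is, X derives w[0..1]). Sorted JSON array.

Convert to CNF:
  S -> C T1 | T1 A | T1 T2 | T2 B
  A -> B T0 | a
  B -> C T1 | T1 A | T1 T2 | T2 B | b
  C -> T0 T3
  T0 -> c
  T1 -> a
  T2 -> b
  T3 -> d

Fill CYK table bottom-up — only the sub-triangle for w[0..1]:
  cell(0,0) a: {A,T1}  orig:{A}
  cell(1,1) b: {B,T2}  orig:{B}
  cell(0,1) ab: {B,S}

Original NTs in T[0,1] deriving "ab": ["B", "S"]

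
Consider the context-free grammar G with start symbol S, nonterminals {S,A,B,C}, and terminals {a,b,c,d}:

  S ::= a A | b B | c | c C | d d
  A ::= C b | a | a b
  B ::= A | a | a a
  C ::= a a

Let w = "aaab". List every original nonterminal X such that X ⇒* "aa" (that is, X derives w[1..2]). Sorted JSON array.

CNF form of G:
  S -> T0 B | T1 A | T2 C | T3 T3 | c
  A -> C T0 | T1 T0 | a
  B -> C T0 | T1 T0 | T1 T1 | a
  C -> T1 T1
  T0 -> b
  T1 -> a
  T2 -> c
  T3 -> d

CYK fill (cells [i..j] with 1 ≤ i ≤ j ≤ 2 only):
  cell(1,1) a: {A,B,T1}  orig:{A,B}
  cell(2,2) a: {A,B,T1}  orig:{A,B}
  cell(1,2) aa: {B,C,S}

Original NTs in T[1,2] deriving "aa": ["B", "C", "S"]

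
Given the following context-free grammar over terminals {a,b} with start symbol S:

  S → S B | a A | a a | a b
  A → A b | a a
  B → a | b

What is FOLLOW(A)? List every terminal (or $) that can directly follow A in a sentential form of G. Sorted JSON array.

Compute FIRST by fixpoint:
round 1:
  A via A→a a: +{a}
  B via B→a: +{a}
  B via B→b: +{b}
  S via S→a A: +{a}
  S: {a}  A: {a}  B: {a,b}
round 2: done
  S: {a}  A: {a}  B: {a,b}

FOLLOW iteration:
initialize: $ ∈ FOLLOW(S)
iter 1:
  A→A b: FOLLOW(A) ⊇ FIRST(b) = {b}; new: +{b}
  S→S B: FOLLOW(S) ⊇ FIRST(B) = {a,b}; new: +{a,b}
  S→S B: FOLLOW(B) ⊇ FOLLOW(S) ⊇ {$,a,b}; new: +{$,a,b}
  S→a A: FOLLOW(A) ⊇ FOLLOW(S) ⊇ {$,a,b}; new: +{$,a}
  S: {$,a,b}  A: {$,a,b}  B: {$,a,b}
iter 2: done
  S: {$,a,b}  A: {$,a,b}  B: {$,a,b}

FOLLOW(A) = ["$", "a", "b"]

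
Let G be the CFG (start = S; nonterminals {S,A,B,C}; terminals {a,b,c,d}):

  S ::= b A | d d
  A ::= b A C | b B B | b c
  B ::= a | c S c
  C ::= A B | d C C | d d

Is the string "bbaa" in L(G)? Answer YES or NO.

CNF form of G:
  S -> T0 A | T2 T2
  A -> T0 T1 | T0 X3 | T0 X4
  B -> T1 X5 | a
  C -> A B | T2 T2 | T2 X6
  T0 -> b
  T1 -> c
  T2 -> d
  X3 -> A C
  X4 -> B B
  X5 -> S T1
  X6 -> C C

CYK fill:
  T[0,0] 'b' = {T0}  orig:{}
  T[1,1] 'b' = {T0}  orig:{}
  T[2,2] 'a' = {B}
  T[3,3] 'a' = {B}
  T[0,1] 'bb' = ∅
  T[1,2] 'ba' = ∅
  T[2,3] 'aa' = {X4}  orig:{}
  T[0,2] 'bba' = ∅
  T[1,3] 'baa' = {A}
  T[0,3] 'bbaa' = {S}

S ∈ T[0,3] ⇒ YES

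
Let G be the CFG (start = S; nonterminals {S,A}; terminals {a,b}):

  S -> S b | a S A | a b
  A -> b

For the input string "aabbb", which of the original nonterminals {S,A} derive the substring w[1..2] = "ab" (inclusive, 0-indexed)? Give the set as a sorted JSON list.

CNF form of G:
  S -> S T0 | T1 T0 | T1 X2
  A -> b
  T0 -> b
  T1 -> a
  X2 -> S A

Fill CYK table bottom-up — only the sub-triangle for w[1..2]:
  [1..1]={T1}  "a"  orig:{}
  [2..2]={A,T0}  "b"  orig:{A}
  [1..2]={S}  "ab"

Original NTs in T[1,2] deriving "ab": ["S"]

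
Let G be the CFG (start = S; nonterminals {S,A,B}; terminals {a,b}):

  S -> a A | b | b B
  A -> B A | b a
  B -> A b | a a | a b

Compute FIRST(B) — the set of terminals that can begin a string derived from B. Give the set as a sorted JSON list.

FIRST iteration:
[1]
  A via A→b a: +{b}
  B via B→A b: +{b}
  B via B→a a: +{a}
  S via S→a A: +{a}
  S via S→b: +{b}
  FIRST(S)={a,b}  FIRST(A)={b}  FIRST(B)={a,b}
[2]
  A via A→B A: +{a}
  FIRST(S)={a,b}  FIRST(A)={a,b}  FIRST(B)={a,b}
[3] done
  FIRST(S)={a,b}  FIRST(A)={a,b}  FIRST(B)={a,b}

FIRST(B) = ["a", "b"]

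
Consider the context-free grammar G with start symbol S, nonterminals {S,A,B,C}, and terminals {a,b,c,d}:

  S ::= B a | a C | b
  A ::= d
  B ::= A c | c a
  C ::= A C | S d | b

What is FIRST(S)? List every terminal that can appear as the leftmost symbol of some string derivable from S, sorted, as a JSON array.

FIRST iteration:
round 1:
  A via A→d: +{d}
  B via B→A c: +{d}
  B via B→c a: +{c}
  C via C→A C: +{d}
  C via C→b: +{b}
  S via S→B a: +{c,d}
  S via S→a C: +{a}
  S via S→b: +{b}
  S: {a,b,c,d}  A: {d}  B: {c,d}  C: {b,d}
round 2:
  C via C→S d: +{a,c}
  S: {a,b,c,d}  A: {d}  B: {c,d}  C: {a,b,c,d}
round 3: — fixpoint
  S: {a,b,c,d}  A: {d}  B: {c,d}  C: {a,b,c,d}

FIRST(S) = ["a", "b", "c", "d"]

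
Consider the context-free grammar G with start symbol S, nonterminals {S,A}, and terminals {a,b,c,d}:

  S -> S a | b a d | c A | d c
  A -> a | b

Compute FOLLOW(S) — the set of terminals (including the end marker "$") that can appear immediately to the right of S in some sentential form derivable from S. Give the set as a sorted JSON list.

Compute FIRST by fixpoint:
round 1:
  A via A→a: +{a}
  A via A→b: +{b}
  S via S→b a d: +{b}
  S via S→c A: +{c}
  S via S→d c: +{d}
  FIRST[S]={b,c,d}  FIRST[A]={a,b}
round 2: (stable)
  FIRST[S]={b,c,d}  FIRST[A]={a,b}

Compute FOLLOW by fixpoint:
FOLLOW(S) := {$}
[1]
  S→S a: FOLLOW(S) ⊇ FIRST(a) = {a}; new: +{a}
  S→c A: FOLLOW(A) ⊇ FOLLOW(S) ⊇ {$,a}; new: +{$,a}
  FOLLOW[S]={$,a}  FOLLOW[A]={$,a}
[2] — fixpoint
  FOLLOW[S]={$,a}  FOLLOW[A]={$,a}

FOLLOW(S) = ["$", "a"]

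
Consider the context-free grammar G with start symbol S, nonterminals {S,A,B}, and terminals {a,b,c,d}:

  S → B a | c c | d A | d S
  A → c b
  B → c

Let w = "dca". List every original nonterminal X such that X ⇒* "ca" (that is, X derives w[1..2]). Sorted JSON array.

Convert to CNF:
  S -> B T2 | T0 T0 | T3 A | T3 S
  A -> T0 T1
  B -> c
  T0 -> c
  T1 -> b
  T2 -> a
  T3 -> d

Fill CYK table bottom-up (cells [i..j] with 1 ≤ i ≤ j ≤ 2 only):
  T[1,1] 'c' = {B,T0}  orig:{B}
  T[2,2] 'a' = {T2}  orig:{}
  T[1,2] 'ca' = {S}

Original NTs in T[1,2] deriving "ca": ["S"]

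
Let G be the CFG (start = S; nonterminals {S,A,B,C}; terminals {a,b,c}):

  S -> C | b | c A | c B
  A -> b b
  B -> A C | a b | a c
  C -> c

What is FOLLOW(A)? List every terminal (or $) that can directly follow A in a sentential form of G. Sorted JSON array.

Compute FIRST by fixpoint:
pass 1:
  A via A→b b: +{b}
  B via B→A C: +{b}
  B via B→a b: +{a}
  C via C→c: +{c}
  S via S→C: +{c}
  S via S→b: +{b}
  FIRST(S)={b,c}  FIRST(A)={b}  FIRST(B)={a,b}  FIRST(C)={c}
pass 2: (no change)
  FIRST(S)={b,c}  FIRST(A)={b}  FIRST(B)={a,b}  FIRST(C)={c}

Compute FOLLOW by fixpoint:
seed FOLLOW(S) with $
pass 1:
  B→A C: FOLLOW(A) ⊇ FIRST(C) = {c}; new: +{c}
  S→C: FOLLOW(C) ⊇ FOLLOW(S) ⊇ {$}; new: +{$}
  S→c A: FOLLOW(A) ⊇ FOLLOW(S) ⊇ {$}; new: +{$}
  S→c B: FOLLOW(B) ⊇ FOLLOW(S) ⊇ {$}; new: +{$}
  FOLLOW[S]={$}  FOLLOW[A]={$,c}  FOLLOW[B]={$}  FOLLOW[C]={$}
pass 2: — fixpoint
  FOLLOW[S]={$}  FOLLOW[A]={$,c}  FOLLOW[B]={$}  FOLLOW[C]={$}

FOLLOW(A) = ["$", "c"]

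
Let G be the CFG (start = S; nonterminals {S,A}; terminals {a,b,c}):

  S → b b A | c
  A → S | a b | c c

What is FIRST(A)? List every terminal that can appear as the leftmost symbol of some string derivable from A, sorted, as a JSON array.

FIRST iteration:
round 1:
  A via A→a b: +{a}
  A via A→c c: +{c}
  S via S→b b A: +{b}
  S via S→c: +{c}
  FIRST[S]={b,c}  FIRST[A]={a,c}
round 2:
  A via A→S: +{b}
  FIRST[S]={b,c}  FIRST[A]={a,b,c}
round 3: (stable)
  FIRST[S]={b,c}  FIRST[A]={a,b,c}

FIRST(A) = ["a", "b", "c"]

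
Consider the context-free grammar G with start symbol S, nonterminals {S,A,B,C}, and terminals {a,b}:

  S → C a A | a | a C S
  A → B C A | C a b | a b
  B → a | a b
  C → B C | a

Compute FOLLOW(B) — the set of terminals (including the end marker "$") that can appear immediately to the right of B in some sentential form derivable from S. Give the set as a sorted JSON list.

FIRST iteration:
iter 1:
  A via A→a b: +{a}
  B via B→a: +{a}
  C via C→B C: +{a}
  S via S→C a A: +{a}
  S: {a}  A: {a}  B: {a}  C: {a}
iter 2: done
  S: {a}  A: {a}  B: {a}  C: {a}

FOLLOW sets:
initialize: $ ∈ FOLLOW(S)
pass 1:
  A→B C A: FOLLOW(B) ⊇ FIRST(C) = {a}; new: +{a}
  A→B C A: FOLLOW(C) ⊇ FIRST(A) = {a}; new: +{a}
  S→C a A: FOLLOW(A) ⊇ FOLLOW(S) ⊇ {$}; new: +{$}
  S: {$}  A: {$}  B: {a}  C: {a}
pass 2: done
  S: {$}  A: {$}  B: {a}  C: {a}

FOLLOW(B) = ["a"]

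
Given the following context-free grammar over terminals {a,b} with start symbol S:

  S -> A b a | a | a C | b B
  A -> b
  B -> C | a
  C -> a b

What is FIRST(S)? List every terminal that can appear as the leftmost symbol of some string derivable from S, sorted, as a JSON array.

Compute FIRST by fixpoint:
iter 1:
  A via A→b: +{b}
  B via B→a: +{a}
  C via C→a b: +{a}
  S via S→A b a: +{b}
  S via S→a: +{a}
  FIRST(S)={a,b}  FIRST(A)={b}  FIRST(B)={a}  FIRST(C)={a}
iter 2: — fixpoint
  FIRST(S)={a,b}  FIRST(A)={b}  FIRST(B)={a}  FIRST(C)={a}

FIRST(S) = ["a", "b"]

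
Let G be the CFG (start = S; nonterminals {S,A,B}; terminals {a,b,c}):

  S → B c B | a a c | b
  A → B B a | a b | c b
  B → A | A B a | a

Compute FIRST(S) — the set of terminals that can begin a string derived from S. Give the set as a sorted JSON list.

Compute FIRST by fixpoint:
iter 1:
  A via A→a b: +{a}
  A via A→c b: +{c}
  B via B→A: +{a,c}
  S via S→B c B: +{a,c}
  S via S→b: +{b}
  S: {a,b,c}  A: {a,c}  B: {a,c}
iter 2: — fixpoint
  S: {a,b,c}  A: {a,c}  B: {a,c}

FIRST(S) = ["a", "b", "c"]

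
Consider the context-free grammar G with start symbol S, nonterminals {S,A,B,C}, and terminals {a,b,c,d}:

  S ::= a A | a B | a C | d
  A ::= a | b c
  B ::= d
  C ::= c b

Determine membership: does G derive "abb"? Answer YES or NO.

CNF form of G:
  S -> T2 A | T2 B | T2 C | d
  A -> T0 T1 | a
  B -> d
  C -> T1 T0
  T0 -> b
  T1 -> c
  T2 -> a

CYK table (by increasing span):
  cell(0,0) a: {A,T2}  orig:{A}
  cell(1,1) b: {T0}  orig:{}
  cell(2,2) b: {T0}  orig:{}
  cell(0,1) ab: ∅
  cell(1,2) bb: ∅
  cell(0,2) abb: ∅

S ∉ T[0,2] ⇒ NO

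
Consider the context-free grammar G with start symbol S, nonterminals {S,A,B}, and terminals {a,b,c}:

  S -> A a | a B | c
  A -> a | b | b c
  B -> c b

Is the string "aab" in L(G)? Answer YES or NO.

Convert to CNF:
  S -> A T2 | T2 B | c
  A -> T0 T1 | a | b
  B -> T1 T0
  T0 -> b
  T1 -> c
  T2 -> a

Fill CYK table bottom-up:
  [0..0]={A,T2}  "a"  orig:{A}
  [1..1]={A,T2}  "a"  orig:{A}
  [2..2]={A,T0}  "b"  orig:{A}
  [0..1]={S}  "aa"
  [1..2]=∅  "ab"
  [0..2]=∅  "aab"

S ∉ T[0,2] ⇒ NO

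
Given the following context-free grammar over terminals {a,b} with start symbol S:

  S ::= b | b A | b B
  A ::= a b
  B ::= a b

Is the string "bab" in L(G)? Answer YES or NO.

Convert to CNF:
  S -> T1 A | T1 B | b
  A -> T0 T1
  B -> T0 T1
  T0 -> a
  T1 -> b

Fill CYK table bottom-up:
  cell(0,0) b: {S,T1}  orig:{S}
  cell(1,1) a: {T0}  orig:{}
  cell(2,2) b: {S,T1}  orig:{S}
  cell(0,1) ba: ∅
  cell(1,2) ab: {A,B}
  cell(0,2) bab: {S}

S ∈ T[0,2] ⇒ YES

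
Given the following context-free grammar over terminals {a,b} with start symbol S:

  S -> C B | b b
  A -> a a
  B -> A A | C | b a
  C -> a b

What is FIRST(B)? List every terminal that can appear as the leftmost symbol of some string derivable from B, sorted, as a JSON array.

FIRST iteration:
pass 1:
  A via A→a a: +{a}
  B via B→A A: +{a}
  B via B→b a: +{b}
  C via C→a b: +{a}
  S via S→C B: +{a}
  S via S→b b: +{b}
  S: {a,b}  A: {a}  B: {a,b}  C: {a}
pass 2: — fixpoint
  S: {a,b}  A: {a}  B: {a,b}  C: {a}

FIRST(B) = ["a", "b"]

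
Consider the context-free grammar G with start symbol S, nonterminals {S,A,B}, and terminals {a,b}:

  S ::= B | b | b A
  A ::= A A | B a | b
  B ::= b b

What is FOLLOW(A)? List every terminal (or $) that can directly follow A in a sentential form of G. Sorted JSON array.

Compute FIRST by fixpoint:
[1]
  A via A→b: +{b}
  B via B→b b: +{b}
  S via S→B: +{b}
  S: {b}  A: {b}  B: {b}
[2] done
  S: {b}  A: {b}  B: {b}

FOLLOW sets:
FOLLOW(S) := {$}
round 1:
  A→A A: FOLLOW(A) ⊇ FIRST(A) = {b}; new: +{b}
  A→B a: FOLLOW(B) ⊇ FIRST(a) = {a}; new: +{a}
  S→B: FOLLOW(B) ⊇ FOLLOW(S) ⊇ {$}; new: +{$}
  S→b A: FOLLOW(A) ⊇ FOLLOW(S) ⊇ {$}; new: +{$}
  FOLLOW[S]={$}  FOLLOW[A]={$,b}  FOLLOW[B]={$,a}
round 2: — fixpoint
  FOLLOW[S]={$}  FOLLOW[A]={$,b}  FOLLOW[B]={$,a}

FOLLOW(A) = ["$", "b"]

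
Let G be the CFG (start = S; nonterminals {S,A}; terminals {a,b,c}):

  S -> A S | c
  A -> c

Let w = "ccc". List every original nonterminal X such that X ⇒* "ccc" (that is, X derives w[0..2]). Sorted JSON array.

Convert to CNF:
  S -> A S | c
  A -> c

CYK table (by increasing span) (cells [i..j] with 0 ≤ i ≤ j ≤ 2 only):
  T[0,0] 'c' = {A,S}
  T[1,1] 'c' = {A,S}
  T[2,2] 'c' = {A,S}
  T[0,1] 'cc' = {S}
  T[1,2] 'cc' = {S}
  T[0,2] 'ccc' = {S}

Original NTs in T[0,2] deriving "ccc": ["S"]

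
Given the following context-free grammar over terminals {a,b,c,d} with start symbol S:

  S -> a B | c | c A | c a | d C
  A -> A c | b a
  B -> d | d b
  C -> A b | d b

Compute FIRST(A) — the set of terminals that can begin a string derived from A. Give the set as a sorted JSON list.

FIRST sets, iterate to fixpoint:
round 1:
  A via A→b a: +{b}
  B via B→d: +{d}
  C via C→A b: +{b}
  C via C→d b: +{d}
  S via S→a B: +{a}
  S via S→c: +{c}
  S via S→d C: +{d}
  FIRST(S)={a,c,d}  FIRST(A)={b}  FIRST(B)={d}  FIRST(C)={b,d}
round 2: done
  FIRST(S)={a,c,d}  FIRST(A)={b}  FIRST(B)={d}  FIRST(C)={b,d}

FIRST(A) = ["b"]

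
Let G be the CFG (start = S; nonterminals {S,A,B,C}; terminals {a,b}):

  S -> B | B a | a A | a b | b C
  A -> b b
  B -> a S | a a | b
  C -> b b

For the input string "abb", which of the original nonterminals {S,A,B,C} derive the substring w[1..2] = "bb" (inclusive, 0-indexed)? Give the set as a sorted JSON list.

CNF form of G:
  S -> B T1 | T0 C | T1 A | T1 S | T1 T0 | T1 T1 | b
  A -> T0 T0
  B -> T1 S | T1 T1 | b
  C -> T0 T0
  T0 -> b
  T1 -> a

Fill CYK table bottom-up (cells [i..j] with 1 ≤ i ≤ j ≤ 2 only):
  cell(1,1) b: {B,S,T0}  orig:{B,S}
  cell(2,2) b: {B,S,T0}  orig:{B,S}
  cell(1,2) bb: {A,C}

Original NTs in T[1,2] deriving "bb": ["A", "C"]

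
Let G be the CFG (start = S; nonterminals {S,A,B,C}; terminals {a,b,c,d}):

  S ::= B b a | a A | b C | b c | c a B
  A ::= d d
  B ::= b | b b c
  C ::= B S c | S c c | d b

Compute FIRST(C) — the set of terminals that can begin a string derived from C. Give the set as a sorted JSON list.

FIRST iteration:
[1]
  A via A→d d: +{d}
  B via B→b: +{b}
  C via C→B S c: +{b}
  C via C→d b: +{d}
  S via S→B b a: +{b}
  S via S→a A: +{a}
  S via S→c a B: +{c}
  S: {a,b,c}  A: {d}  B: {b}  C: {b,d}
[2]
  C via C→S c c: +{a,c}
  S: {a,b,c}  A: {d}  B: {b}  C: {a,b,c,d}
[3] — fixpoint
  S: {a,b,c}  A: {d}  B: {b}  C: {a,b,c,d}

FIRST(C) = ["a", "b", "c", "d"]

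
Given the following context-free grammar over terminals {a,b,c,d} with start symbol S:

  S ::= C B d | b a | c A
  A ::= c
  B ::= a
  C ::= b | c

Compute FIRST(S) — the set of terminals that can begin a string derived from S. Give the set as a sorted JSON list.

FIRST iteration:
iter 1:
  A via A→c: +{c}
  B via B→a: +{a}
  C via C→b: +{b}
  C via C→c: +{c}
  S via S→C B d: +{b,c}
  FIRST[S]={b,c}  FIRST[A]={c}  FIRST[B]={a}  FIRST[C]={b,c}
iter 2: (stable)
  FIRST[S]={b,c}  FIRST[A]={c}  FIRST[B]={a}  FIRST[C]={b,c}

FIRST(S) = ["b", "c"]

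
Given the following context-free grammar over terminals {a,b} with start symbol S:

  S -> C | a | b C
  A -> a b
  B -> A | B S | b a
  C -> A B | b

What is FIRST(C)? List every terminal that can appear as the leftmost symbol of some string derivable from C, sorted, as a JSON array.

FIRST iteration:
[1]
  A via A→a b: +{a}
  B via B→A: +{a}
  B via B→b a: +{b}
  C via C→A B: +{a}
  C via C→b: +{b}
  S via S→C: +{a,b}
  FIRST(S)={a,b}  FIRST(A)={a}  FIRST(B)={a,b}  FIRST(C)={a,b}
[2] (stable)
  FIRST(S)={a,b}  FIRST(A)={a}  FIRST(B)={a,b}  FIRST(C)={a,b}

FIRST(C) = ["a", "b"]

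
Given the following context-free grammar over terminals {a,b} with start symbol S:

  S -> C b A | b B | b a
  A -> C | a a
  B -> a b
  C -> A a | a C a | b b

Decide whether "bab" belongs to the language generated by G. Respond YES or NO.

Convert to CNF:
  S -> C X4 | T1 B | T1 T0
  A -> A T0 | T0 T0 | T0 X2 | T1 T1
  B -> T0 T1
  C -> A T0 | T0 X3 | T1 T1
  T0 -> a
  T1 -> b
  X2 -> C T0
  X3 -> C T0
  X4 -> T1 A

CYK fill:
  cell(0,0) b: {T1}  orig:{}
  cell(1,1) a: {T0}  orig:{}
  cell(2,2) b: {T1}  orig:{}
  cell(0,1) ba: {S}
  cell(1,2) ab: {B}
  cell(0,2) bab: {S}

S ∈ T[0,2] ⇒ YES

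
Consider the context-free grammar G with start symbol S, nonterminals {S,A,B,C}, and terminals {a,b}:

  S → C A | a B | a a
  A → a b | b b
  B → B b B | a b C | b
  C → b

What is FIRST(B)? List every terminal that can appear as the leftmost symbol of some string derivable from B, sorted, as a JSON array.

FIRST sets, iterate to fixpoint:
pass 1:
  A via A→a b: +{a}
  A via A→b b: +{b}
  B via B→a b C: +{a}
  B via B→b: +{b}
  C via C→b: +{b}
  S via S→C A: +{b}
  S via S→a B: +{a}
  S: {a,b}  A: {a,b}  B: {a,b}  C: {b}
pass 2: (no change)
  S: {a,b}  A: {a,b}  B: {a,b}  C: {b}

FIRST(B) = ["a", "b"]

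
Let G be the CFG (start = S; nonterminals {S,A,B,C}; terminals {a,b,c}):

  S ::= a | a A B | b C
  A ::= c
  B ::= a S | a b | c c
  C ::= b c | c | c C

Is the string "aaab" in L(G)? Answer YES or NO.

Convert to CNF:
  S -> T0 X3 | T1 C | a
  A -> c
  B -> T0 S | T0 T1 | T2 T2
  C -> T1 T2 | T2 C | c
  T0 -> a
  T1 -> b
  T2 -> c
  X3 -> A B

Fill CYK table bottom-up:
  T[0,0] 'a' = {S,T0}  orig:{S}
  T[1,1] 'a' = {S,T0}  orig:{S}
  T[2,2] 'a' = {S,T0}  orig:{S}
  T[3,3] 'b' = {T1}  orig:{}
  T[0,1] 'aa' = {B}
  T[1,2] 'aa' = {B}
  T[2,3] 'ab' = {B}
  T[0,2] 'aaa' = ∅
  T[1,3] 'aab' = ∅
  T[0,3] 'aaab' = ∅

S ∉ T[0,3] ⇒ NO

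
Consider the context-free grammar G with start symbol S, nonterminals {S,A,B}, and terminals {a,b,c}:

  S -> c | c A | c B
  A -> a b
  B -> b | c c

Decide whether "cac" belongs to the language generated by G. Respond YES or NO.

CNF form of G:
  S -> T2 A | T2 B | c
  A -> T0 T1
  B -> T2 T2 | b
  T0 -> a
  T1 -> b
  T2 -> c

Fill CYK table bottom-up:
  T[0,0] 'c' = {S,T2}  orig:{S}
  T[1,1] 'a' = {T0}  orig:{}
  T[2,2] 'c' = {S,T2}  orig:{S}
  T[0,1] 'ca' = ∅
  T[1,2] 'ac' = ∅
  T[0,2] 'cac' = ∅

S ∉ T[0,2] ⇒ NO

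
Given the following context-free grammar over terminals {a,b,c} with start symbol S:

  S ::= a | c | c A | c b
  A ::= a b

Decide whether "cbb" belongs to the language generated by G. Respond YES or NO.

CNF form of G:
  S -> T2 A | T2 T1 | a | c
  A -> T0 T1
  T0 -> a
  T1 -> b
  T2 -> c

CYK fill:
  T[0,0] 'c' = {S,T2}  orig:{S}
  T[1,1] 'b' = {T1}  orig:{}
  T[2,2] 'b' = {T1}  orig:{}
  T[0,1] 'cb' = {S}
  T[1,2] 'bb' = ∅
  T[0,2] 'cbb' = ∅

S ∉ T[0,2] ⇒ NO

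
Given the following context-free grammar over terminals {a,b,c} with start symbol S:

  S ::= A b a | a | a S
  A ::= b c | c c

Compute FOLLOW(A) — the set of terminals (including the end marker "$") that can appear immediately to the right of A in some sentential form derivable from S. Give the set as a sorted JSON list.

Compute FIRST by fixpoint:
round 1:
  A via A→b c: +{b}
  A via A→c c: +{c}
  S via S→A b a: +{b,c}
  S via S→a: +{a}
  FIRST(S)={a,b,c}  FIRST(A)={b,c}
round 2: — fixpoint
  FIRST(S)={a,b,c}  FIRST(A)={b,c}

Compute FOLLOW by fixpoint:
FOLLOW(S) := {$}
[1]
  S→A b a: FOLLOW(A) ⊇ FIRST(b) = {b}; new: +{b}
  S: {$}  A: {b}
[2] — fixpoint
  S: {$}  A: {b}

FOLLOW(A) = ["b"]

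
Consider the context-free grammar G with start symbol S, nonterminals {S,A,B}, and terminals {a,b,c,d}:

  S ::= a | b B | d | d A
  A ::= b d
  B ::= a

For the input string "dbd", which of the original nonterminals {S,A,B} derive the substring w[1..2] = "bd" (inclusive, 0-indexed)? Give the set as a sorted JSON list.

CNF form of G:
  S -> T0 B | T1 A | a | d
  A -> T0 T1
  B -> a
  T0 -> b
  T1 -> d

CYK fill, restricted to cells inside w[1..2]:
  [1..1]={T0}  "b"  orig:{}
  [2..2]={S,T1}  "d"  orig:{S}
  [1..2]={A}  "bd"

Original NTs in T[1,2] deriving "bd": ["A"]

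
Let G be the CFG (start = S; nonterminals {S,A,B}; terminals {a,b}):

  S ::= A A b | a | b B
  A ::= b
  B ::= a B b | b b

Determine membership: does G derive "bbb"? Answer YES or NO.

CNF form of G:
  S -> A X3 | T1 B | a
  A -> b
  B -> T0 X2 | T1 T1
  T0 -> a
  T1 -> b
  X2 -> B T1
  X3 -> A T1

CYK fill:
  cell(0,0) b: {A,T1}  orig:{A}
  cell(1,1) b: {A,T1}  orig:{A}
  cell(2,2) b: {A,T1}  orig:{A}
  cell(0,1) bb: {B,X3}  orig:{B}
  cell(1,2) bb: {B,X3}  orig:{B}
  cell(0,2) bbb: {S,X2}  orig:{S}

S ∈ T[0,2] ⇒ YES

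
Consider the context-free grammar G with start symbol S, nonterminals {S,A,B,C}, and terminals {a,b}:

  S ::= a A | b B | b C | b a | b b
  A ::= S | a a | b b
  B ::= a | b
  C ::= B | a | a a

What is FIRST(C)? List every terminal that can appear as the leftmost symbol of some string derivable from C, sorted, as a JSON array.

FIRST iteration:
[1]
  A via A→a a: +{a}
  A via A→b b: +{b}
  B via B→a: +{a}
  B via B→b: +{b}
  C via C→B: +{a,b}
  S via S→a A: +{a}
  S via S→b B: +{b}
  FIRST[S]={a,b}  FIRST[A]={a,b}  FIRST[B]={a,b}  FIRST[C]={a,b}
[2] (no change)
  FIRST[S]={a,b}  FIRST[A]={a,b}  FIRST[B]={a,b}  FIRST[C]={a,b}

FIRST(C) = ["a", "b"]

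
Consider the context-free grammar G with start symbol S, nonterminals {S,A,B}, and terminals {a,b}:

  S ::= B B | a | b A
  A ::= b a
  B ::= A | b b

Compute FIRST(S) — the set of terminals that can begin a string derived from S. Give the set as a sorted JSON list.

Compute FIRST by fixpoint:
[1]
  A via A→b a: +{b}
  B via B→A: +{b}
  S via S→B B: +{b}
  S via S→a: +{a}
  FIRST[S]={a,b}  FIRST[A]={b}  FIRST[B]={b}
[2] (stable)
  FIRST[S]={a,b}  FIRST[A]={b}  FIRST[B]={b}

FIRST(S) = ["a", "b"]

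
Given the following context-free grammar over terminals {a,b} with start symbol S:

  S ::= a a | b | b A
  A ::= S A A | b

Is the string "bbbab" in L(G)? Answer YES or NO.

Convert to CNF:
  S -> T0 T0 | T1 A | b
  A -> S X2 | b
  T0 -> a
  T1 -> b
  X2 -> A A

CYK table (by increasing span):
  cell(0,0) b: {A,S,T1}  orig:{A,S}
  cell(1,1) b: {A,S,T1}  orig:{A,S}
  cell(2,2) b: {A,S,T1}  orig:{A,S}
  cell(3,3) a: {T0}  orig:{}
  cell(4,4) b: {A,S,T1}  orig:{A,S}
  cell(0,1) bb: {S,X2}  orig:{S}
  cell(1,2) bb: {S,X2}  orig:{S}
  cell(2,3) ba: ∅
  cell(3,4) ab: ∅
  cell(0,2) bbb: {A}
  cell(1,3) bba: ∅
  cell(2,4) bab: ∅
  cell(0,3) bbba: ∅
  cell(1,4) bbab: ∅
  cell(0,4) bbbab: ∅

S ∉ T[0,4] ⇒ NO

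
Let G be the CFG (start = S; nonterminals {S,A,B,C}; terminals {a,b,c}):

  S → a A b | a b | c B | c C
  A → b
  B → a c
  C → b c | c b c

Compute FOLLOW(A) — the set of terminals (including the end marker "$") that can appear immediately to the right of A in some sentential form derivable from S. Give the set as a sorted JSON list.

Compute FIRST by fixpoint:
pass 1:
  A via A→b: +{b}
  B via B→a c: +{a}
  C via C→b c: +{b}
  C via C→c b c: +{c}
  S via S→a A b: +{a}
  S via S→c B: +{c}
  S: {a,c}  A: {b}  B: {a}  C: {b,c}
pass 2: done
  S: {a,c}  A: {b}  B: {a}  C: {b,c}

FOLLOW sets:
seed FOLLOW(S) with $
[1]
  S→a A b: FOLLOW(A) ⊇ FIRST(b) = {b}; new: +{b}
  S→c B: FOLLOW(B) ⊇ FOLLOW(S) ⊇ {$}; new: +{$}
  S→c C: FOLLOW(C) ⊇ FOLLOW(S) ⊇ {$}; new: +{$}
  FOLLOW[S]={$}  FOLLOW[A]={b}  FOLLOW[B]={$}  FOLLOW[C]={$}
[2] — fixpoint
  FOLLOW[S]={$}  FOLLOW[A]={b}  FOLLOW[B]={$}  FOLLOW[C]={$}

FOLLOW(A) = ["b"]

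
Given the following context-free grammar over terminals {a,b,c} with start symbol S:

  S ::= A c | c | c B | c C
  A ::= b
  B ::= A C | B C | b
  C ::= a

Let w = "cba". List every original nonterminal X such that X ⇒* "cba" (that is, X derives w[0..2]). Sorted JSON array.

CNF form of G:
  S -> A T0 | T0 B | T0 C | c
  A -> b
  B -> A C | B C | b
  C -> a
  T0 -> c

CYK table (by increasing span), restricted to cells inside w[0..2]:
  cell(0,0) c: {S,T0}  orig:{S}
  cell(1,1) b: {A,B}
  cell(2,2) a: {C}
  cell(0,1) cb: {S}
  cell(1,2) ba: {B}
  cell(0,2) cba: {S}

Original NTs in T[0,2] deriving "cba": ["S"]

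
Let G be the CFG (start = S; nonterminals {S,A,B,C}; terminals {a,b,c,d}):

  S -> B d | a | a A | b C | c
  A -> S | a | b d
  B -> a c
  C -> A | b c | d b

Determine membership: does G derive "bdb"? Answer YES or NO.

Convert to CNF:
  S -> B T0 | T1 A | T2 C | a | c
  A -> B T0 | T1 A | T2 C | T2 T0 | a | c
  B -> T1 T3
  C -> B T0 | T0 T2 | T1 A | T2 C | T2 T0 | T2 T3 | a | c
  T0 -> d
  T1 -> a
  T2 -> b
  T3 -> c

Fill CYK table bottom-up:
  cell(0,0) b: {T2}  orig:{}
  cell(1,1) d: {T0}  orig:{}
  cell(2,2) b: {T2}  orig:{}
  cell(0,1) bd: {A,C}
  cell(1,2) db: {C}
  cell(0,2) bdb: {A,C,S}

S ∈ T[0,2] ⇒ YES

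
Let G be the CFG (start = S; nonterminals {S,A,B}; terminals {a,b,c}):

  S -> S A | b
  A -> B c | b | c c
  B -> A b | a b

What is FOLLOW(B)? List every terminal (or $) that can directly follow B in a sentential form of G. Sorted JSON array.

FIRST iteration:
pass 1:
  A via A→b: +{b}
  A via A→c c: +{c}
  B via B→A b: +{b,c}
  B via B→a b: +{a}
  S via S→b: +{b}
  FIRST(S)={b}  FIRST(A)={b,c}  FIRST(B)={a,b,c}
pass 2:
  A via A→B c: +{a}
  FIRST(S)={b}  FIRST(A)={a,b,c}  FIRST(B)={a,b,c}
pass 3: — fixpoint
  FIRST(S)={b}  FIRST(A)={a,b,c}  FIRST(B)={a,b,c}

FOLLOW iteration:
seed FOLLOW(S) with $
pass 1:
  A→B c: FOLLOW(B) ⊇ FIRST(c) = {c}; new: +{c}
  B→A b: FOLLOW(A) ⊇ FIRST(b) = {b}; new: +{b}
  S→S A: FOLLOW(S) ⊇ FIRST(A) = {a,b,c}; new: +{a,b,c}
  S→S A: FOLLOW(A) ⊇ FOLLOW(S) ⊇ {$,a,b,c}; new: +{$,a,c}
  FOLLOW[S]={$,a,b,c}  FOLLOW[A]={$,a,b,c}  FOLLOW[B]={c}
pass 2: — fixpoint
  FOLLOW[S]={$,a,b,c}  FOLLOW[A]={$,a,b,c}  FOLLOW[B]={c}

FOLLOW(B) = ["c"]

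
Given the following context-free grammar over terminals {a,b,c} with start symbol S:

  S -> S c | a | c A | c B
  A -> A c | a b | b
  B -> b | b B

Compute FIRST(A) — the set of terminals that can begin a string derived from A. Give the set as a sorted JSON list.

Compute FIRST by fixpoint:
pass 1:
  A via A→a b: +{a}
  A via A→b: +{b}
  B via B→b: +{b}
  S via S→a: +{a}
  S via S→c A: +{c}
  S: {a,c}  A: {a,b}  B: {b}
pass 2: — fixpoint
  S: {a,c}  A: {a,b}  B: {b}

FIRST(A) = ["a", "b"]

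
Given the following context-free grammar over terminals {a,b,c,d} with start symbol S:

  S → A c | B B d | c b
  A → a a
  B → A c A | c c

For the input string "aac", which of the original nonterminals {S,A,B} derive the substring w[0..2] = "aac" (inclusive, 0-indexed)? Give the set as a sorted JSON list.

Convert to CNF:
  S -> A T1 | B X5 | T1 T3
  A -> T0 T0
  B -> A X4 | T1 T1
  T0 -> a
  T1 -> c
  T2 -> d
  T3 -> b
  X4 -> T1 A
  X5 -> B T2

Fill CYK table bottom-up (cells [i..j] with 0 ≤ i ≤ j ≤ 2 only):
  T[0,0] 'a' = {T0}  orig:{}
  T[1,1] 'a' = {T0}  orig:{}
  T[2,2] 'c' = {T1}  orig:{}
  T[0,1] 'aa' = {A}
  T[1,2] 'ac' = ∅
  T[0,2] 'aac' = {S}

Original NTs in T[0,2] deriving "aac": ["S"]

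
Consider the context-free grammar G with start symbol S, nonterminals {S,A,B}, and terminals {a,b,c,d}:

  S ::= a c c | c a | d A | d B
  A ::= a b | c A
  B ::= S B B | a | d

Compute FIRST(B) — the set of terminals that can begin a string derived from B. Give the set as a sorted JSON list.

FIRST sets, iterate to fixpoint:
[1]
  A via A→a b: +{a}
  A via A→c A: +{c}
  B via B→a: +{a}
  B via B→d: +{d}
  S via S→a c c: +{a}
  S via S→c a: +{c}
  S via S→d A: +{d}
  S: {a,c,d}  A: {a,c}  B: {a,d}
[2]
  B via B→S B B: +{c}
  S: {a,c,d}  A: {a,c}  B: {a,c,d}
[3] (no change)
  S: {a,c,d}  A: {a,c}  B: {a,c,d}

FIRST(B) = ["a", "c", "d"]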